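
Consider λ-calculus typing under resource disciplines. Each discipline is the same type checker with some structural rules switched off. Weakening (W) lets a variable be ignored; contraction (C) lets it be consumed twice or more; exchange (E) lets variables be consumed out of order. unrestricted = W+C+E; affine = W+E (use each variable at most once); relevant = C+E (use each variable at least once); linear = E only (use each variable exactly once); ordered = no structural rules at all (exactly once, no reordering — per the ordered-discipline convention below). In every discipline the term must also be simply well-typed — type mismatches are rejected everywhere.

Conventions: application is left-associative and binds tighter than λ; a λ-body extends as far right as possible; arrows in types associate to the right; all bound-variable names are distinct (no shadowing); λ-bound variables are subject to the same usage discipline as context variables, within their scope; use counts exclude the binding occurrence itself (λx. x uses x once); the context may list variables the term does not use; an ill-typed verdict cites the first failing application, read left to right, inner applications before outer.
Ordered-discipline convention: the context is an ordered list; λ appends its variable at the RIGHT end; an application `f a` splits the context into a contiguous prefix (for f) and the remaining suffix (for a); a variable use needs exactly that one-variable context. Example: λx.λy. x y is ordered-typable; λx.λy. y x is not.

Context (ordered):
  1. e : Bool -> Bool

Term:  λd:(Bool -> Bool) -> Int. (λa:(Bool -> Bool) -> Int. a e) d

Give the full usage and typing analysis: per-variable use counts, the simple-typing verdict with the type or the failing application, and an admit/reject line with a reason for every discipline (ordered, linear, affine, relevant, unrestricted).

usage: e ×1, d (bound) ×1, a (bound) ×1
order of uses: a, e, d
typing: ✓ — ((Bool -> Bool) -> Int) -> Int
ordered: ✗ — no contiguous prefix/suffix split fits a, e, d
linear: ✓ — single use per variable (e, d, a)
affine: ✓ — at most one use each (e, d, a)
relevant: ✓ — every one of e, d, a appears
unrestricted: ✓ — type-checks (((Bool -> Bool) -> Int) -> Int) and nothing is barred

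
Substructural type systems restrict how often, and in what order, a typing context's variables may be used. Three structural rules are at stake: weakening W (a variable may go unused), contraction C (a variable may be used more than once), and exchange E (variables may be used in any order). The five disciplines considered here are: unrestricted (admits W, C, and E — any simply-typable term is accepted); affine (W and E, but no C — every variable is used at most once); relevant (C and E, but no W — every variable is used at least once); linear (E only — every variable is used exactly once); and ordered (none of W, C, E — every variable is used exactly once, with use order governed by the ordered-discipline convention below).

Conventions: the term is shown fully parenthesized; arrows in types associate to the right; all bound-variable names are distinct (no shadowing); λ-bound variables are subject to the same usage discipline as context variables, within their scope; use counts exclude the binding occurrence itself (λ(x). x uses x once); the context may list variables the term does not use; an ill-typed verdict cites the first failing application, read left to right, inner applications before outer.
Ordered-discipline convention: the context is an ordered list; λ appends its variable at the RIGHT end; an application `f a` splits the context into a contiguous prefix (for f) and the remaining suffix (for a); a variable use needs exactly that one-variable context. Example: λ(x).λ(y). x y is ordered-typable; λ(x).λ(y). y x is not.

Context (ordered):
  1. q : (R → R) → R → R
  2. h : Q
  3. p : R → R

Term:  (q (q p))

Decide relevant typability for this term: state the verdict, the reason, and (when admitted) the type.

no — h left unused
variable uses: q=2; h=0; p=1
order of uses: q, q, p
typing: well-typed at R → R
all disciplines: ordered ✗ · linear ✗ · affine ✗ · relevant ✗ · unrestricted ✓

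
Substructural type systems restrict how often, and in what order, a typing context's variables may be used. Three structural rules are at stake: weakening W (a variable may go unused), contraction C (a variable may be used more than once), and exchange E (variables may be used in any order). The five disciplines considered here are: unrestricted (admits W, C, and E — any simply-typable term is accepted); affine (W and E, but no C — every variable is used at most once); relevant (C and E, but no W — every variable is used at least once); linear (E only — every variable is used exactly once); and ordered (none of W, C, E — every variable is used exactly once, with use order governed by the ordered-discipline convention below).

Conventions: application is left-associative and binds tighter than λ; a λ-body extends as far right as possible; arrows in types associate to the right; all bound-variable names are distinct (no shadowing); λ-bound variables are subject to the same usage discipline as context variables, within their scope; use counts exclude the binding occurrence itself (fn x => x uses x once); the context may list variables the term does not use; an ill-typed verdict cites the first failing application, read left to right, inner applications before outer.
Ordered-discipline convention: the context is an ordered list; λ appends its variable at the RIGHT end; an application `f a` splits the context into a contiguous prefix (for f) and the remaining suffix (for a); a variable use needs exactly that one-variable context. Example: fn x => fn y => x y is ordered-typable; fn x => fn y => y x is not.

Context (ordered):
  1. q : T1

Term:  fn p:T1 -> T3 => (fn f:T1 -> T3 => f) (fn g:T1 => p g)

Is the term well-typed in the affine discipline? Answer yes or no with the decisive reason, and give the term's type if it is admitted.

yes — none of q, p, f, g used more than once; term : (T1 -> T3) -> T1 -> T3
usage: q: 0; p (bound): 1; f (bound): 1; g (bound): 1
left-to-right use order: f, p, g
typing: well-typed — term : (T1 -> T3) -> T1 -> T3
per-discipline verdicts: ordered ✗ · linear ✗ · affine ✓ · relevant ✗ · unrestricted ✓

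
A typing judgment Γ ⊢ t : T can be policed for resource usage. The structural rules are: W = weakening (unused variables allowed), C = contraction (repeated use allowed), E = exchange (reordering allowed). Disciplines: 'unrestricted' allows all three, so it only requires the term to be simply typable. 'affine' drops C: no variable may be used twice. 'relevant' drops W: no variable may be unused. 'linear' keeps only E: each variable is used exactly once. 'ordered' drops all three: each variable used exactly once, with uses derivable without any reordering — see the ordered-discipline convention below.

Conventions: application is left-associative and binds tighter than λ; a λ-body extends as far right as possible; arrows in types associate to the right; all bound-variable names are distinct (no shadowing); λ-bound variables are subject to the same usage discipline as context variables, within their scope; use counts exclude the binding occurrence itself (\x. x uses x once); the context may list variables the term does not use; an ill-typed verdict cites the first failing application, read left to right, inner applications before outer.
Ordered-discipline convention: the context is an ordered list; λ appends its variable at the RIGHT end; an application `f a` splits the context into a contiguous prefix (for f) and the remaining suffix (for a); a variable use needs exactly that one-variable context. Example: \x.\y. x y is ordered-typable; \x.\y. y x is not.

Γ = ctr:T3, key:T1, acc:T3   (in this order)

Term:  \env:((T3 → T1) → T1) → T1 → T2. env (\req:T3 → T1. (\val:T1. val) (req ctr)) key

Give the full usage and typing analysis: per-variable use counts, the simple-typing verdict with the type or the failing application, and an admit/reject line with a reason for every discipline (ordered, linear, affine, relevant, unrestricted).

use counts: ctr ×1; key ×1; acc ×0; env (λ-bound) ×1; req (λ-bound) ×1; val (λ-bound) ×1
left-to-right use order: env, val, req, ctr, key
typing: ✓ — (((T3 → T1) → T1) → T1 → T2) → T2
ordered: ✗, acc left unused
linear: ✗, acc left unused
affine: ✓, at most one use each (ctr, key, acc, env, req, val)
relevant: ✗, acc left unused
unrestricted: ✓, simply typable at (((T3 → T1) → T1) → T1 → T2) → T2; W, C, E all held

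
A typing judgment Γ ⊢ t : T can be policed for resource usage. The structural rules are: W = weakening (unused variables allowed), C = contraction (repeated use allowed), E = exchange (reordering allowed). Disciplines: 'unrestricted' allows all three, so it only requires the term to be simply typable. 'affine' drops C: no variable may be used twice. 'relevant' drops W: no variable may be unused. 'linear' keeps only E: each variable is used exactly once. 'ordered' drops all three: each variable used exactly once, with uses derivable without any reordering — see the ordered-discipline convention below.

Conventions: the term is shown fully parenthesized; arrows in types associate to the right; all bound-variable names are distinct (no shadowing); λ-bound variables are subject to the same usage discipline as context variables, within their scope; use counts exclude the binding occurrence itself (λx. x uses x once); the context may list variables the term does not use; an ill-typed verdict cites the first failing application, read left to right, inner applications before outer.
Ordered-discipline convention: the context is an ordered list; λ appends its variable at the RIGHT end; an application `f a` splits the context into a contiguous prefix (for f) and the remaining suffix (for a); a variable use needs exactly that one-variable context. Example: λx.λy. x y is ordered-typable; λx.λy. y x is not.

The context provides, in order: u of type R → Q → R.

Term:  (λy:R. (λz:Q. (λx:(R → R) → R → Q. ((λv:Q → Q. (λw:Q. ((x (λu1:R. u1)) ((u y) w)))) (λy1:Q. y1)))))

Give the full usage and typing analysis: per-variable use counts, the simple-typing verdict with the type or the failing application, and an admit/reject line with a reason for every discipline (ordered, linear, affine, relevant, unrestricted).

usage: u: 1; y (bound): 1; z (bound): 0; x (bound): 1; v (bound): 0; w (bound): 1; u1 (bound): 1; y1 (bound): 1
left-to-right use order: x, u1, u, y, w, y1
typing: the term checks, with type R → Q → ((R → R) → R → Q) → Q → Q
ordered: ✗, z, v never used (weakening)
linear: ✗, z, v never used (weakening)
affine: ✓, u, y, z, x, v, w, u1, y1: no repeats, contraction unneeded
relevant: ✗, z, v never used (weakening)
unrestricted: ✓, typability at R → Q → ((R → R) → R → Q) → Q → Q is all that's needed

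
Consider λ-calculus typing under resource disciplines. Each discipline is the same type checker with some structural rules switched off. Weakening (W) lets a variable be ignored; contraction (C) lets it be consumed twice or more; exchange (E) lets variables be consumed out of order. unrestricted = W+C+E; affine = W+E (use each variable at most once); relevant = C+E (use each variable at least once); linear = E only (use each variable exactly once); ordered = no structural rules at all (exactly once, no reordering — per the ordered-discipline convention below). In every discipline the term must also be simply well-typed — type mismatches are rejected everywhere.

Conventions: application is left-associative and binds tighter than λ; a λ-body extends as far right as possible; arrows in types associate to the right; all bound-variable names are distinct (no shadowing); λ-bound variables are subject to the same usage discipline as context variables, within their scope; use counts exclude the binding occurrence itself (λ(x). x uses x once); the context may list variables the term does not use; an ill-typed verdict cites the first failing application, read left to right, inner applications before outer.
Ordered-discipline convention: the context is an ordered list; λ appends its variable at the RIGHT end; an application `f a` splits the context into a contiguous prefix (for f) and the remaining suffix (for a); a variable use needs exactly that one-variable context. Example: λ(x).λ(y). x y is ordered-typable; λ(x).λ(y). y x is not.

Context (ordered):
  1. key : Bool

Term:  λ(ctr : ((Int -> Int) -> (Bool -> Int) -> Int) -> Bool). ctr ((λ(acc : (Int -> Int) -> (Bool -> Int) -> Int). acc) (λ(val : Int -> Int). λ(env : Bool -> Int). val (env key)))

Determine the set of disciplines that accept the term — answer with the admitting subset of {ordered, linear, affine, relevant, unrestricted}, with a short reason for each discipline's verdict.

accepted by: linear, affine, relevant, unrestricted
usage: key ×1, ctr (λ-bound) ×1, acc (λ-bound) ×1, val (λ-bound) ×1, env (λ-bound) ×1
left-to-right use order: ctr, acc, val, env, key
typing: well-typed — term : (((Int -> Int) -> (Bool -> Int) -> Int) -> Bool) -> Bool
ordered ✗ (needs exchange: uses follow ctr, acc, val, env, key)
linear ✓ (each of key, ctr, acc, val, env used exactly once)
affine ✓ (key, ctr, acc, val, env: no repeats, contraction unneeded)
relevant ✓ (none of key, ctr, acc, val, env goes unused)
unrestricted ✓ (typability at (((Int -> Int) -> (Bool -> Int) -> Int) -> Bool) -> Bool is all that's needed)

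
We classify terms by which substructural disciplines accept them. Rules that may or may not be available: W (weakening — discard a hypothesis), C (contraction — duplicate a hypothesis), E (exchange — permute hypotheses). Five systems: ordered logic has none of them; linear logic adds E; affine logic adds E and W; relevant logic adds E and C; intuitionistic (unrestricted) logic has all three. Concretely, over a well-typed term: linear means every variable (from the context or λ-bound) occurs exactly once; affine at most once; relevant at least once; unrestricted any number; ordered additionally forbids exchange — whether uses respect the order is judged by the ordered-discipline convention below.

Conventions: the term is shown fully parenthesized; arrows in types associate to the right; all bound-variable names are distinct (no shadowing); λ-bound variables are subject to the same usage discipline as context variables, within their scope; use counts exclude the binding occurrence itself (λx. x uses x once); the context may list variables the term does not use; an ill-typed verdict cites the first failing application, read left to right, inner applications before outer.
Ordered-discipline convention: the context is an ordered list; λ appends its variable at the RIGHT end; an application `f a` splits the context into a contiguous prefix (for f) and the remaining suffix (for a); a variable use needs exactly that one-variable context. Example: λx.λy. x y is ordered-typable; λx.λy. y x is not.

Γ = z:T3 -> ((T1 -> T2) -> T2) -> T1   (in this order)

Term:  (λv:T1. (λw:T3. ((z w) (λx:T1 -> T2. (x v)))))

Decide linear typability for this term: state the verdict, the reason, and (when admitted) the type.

yes — exactly-once usage across z, v, w, x; term : T1 -> T3 -> T1
counts: z=1; v [bound]=1; w [bound]=1; x [bound]=1
uses in reading order: z, w, x, v
typing: ✓ — T1 -> T3 -> T1
per-discipline verdicts: ordered ✗ · linear ✓ · affine ✓ · relevant ✓ · unrestricted ✓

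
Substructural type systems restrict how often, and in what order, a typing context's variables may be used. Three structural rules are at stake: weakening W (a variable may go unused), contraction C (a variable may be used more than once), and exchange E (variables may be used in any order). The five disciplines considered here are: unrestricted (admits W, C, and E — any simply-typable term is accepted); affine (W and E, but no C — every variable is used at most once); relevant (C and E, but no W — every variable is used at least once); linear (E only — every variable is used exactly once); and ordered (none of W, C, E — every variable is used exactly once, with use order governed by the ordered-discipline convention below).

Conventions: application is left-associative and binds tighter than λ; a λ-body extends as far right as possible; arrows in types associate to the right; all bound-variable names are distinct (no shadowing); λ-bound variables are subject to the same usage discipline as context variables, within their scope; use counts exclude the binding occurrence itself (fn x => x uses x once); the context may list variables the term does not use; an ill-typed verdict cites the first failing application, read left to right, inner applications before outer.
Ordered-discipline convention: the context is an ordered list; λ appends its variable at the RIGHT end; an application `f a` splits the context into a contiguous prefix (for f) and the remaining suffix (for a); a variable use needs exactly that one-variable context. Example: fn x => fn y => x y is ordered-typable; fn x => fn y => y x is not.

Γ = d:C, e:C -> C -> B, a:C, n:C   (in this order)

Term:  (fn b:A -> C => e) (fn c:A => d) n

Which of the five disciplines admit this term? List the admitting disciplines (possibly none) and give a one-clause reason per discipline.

admitted by: affine, unrestricted
counts: d=1; e=1; a=0; n=1; b (bound)=0; c (bound)=0
use order (left to right): e, d, n
typing: well-typed at C -> B
ordered: ✗ — needs weakening: a, b, c unused
linear: ✗ — needs weakening: a, b, c unused
affine: ✓ — d, e, a, n, b, c: no repeats, contraction unneeded
relevant: ✗ — needs weakening: a, b, c unused
unrestricted: ✓ — simply typable at C -> B; W, C, E all held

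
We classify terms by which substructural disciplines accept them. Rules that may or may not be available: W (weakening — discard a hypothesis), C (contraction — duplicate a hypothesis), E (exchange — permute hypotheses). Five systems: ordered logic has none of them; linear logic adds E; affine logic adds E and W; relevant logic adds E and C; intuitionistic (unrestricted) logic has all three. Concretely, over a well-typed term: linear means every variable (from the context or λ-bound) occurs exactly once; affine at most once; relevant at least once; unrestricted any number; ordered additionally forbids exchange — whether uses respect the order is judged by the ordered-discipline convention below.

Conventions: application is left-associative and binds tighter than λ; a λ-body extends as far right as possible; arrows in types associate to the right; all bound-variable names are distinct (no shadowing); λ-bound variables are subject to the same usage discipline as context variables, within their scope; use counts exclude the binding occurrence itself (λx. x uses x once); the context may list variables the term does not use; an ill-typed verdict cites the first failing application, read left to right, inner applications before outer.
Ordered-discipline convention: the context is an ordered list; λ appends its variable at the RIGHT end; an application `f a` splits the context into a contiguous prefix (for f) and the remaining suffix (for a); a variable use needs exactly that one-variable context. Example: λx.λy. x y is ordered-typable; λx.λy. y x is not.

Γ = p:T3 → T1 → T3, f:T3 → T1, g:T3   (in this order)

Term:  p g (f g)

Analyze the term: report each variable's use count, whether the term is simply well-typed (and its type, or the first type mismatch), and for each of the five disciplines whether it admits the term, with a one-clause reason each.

usage: p: 1, f: 1, g: 2
order of uses: p, g, f, g
typing: the term checks, with type T3
ordered ✗ (needs contraction — g ×2)
linear ✗ (needs contraction — g ×2)
affine ✗ (needs contraction — g ×2)
relevant ✓ (none of p, f, g goes unused)
unrestricted ✓ (type-checks (T3) and nothing is barred)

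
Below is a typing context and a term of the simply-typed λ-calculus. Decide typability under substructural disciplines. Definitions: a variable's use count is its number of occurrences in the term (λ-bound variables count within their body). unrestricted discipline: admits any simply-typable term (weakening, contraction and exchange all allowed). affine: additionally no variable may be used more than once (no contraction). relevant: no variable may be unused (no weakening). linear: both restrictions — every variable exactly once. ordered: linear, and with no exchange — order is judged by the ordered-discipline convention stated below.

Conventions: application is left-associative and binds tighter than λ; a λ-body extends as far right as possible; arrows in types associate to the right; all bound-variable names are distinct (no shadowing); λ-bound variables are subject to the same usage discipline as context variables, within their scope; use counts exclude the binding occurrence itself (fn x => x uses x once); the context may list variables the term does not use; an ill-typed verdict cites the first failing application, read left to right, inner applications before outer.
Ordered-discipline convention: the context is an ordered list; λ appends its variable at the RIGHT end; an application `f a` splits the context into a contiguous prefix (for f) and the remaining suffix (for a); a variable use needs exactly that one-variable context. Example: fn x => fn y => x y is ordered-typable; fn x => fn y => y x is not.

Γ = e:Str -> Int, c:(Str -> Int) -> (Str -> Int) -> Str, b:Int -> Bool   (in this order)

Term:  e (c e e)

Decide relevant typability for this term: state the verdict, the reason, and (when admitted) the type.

no — b never used (weakening)
variable uses: e=3; c=1; b=0
left-to-right use order: e, c, e, e
typing: well-typed — term : Int
per-discipline verdicts: ordered ✗ | linear ✗ | affine ✗ | relevant ✗ | unrestricted ✓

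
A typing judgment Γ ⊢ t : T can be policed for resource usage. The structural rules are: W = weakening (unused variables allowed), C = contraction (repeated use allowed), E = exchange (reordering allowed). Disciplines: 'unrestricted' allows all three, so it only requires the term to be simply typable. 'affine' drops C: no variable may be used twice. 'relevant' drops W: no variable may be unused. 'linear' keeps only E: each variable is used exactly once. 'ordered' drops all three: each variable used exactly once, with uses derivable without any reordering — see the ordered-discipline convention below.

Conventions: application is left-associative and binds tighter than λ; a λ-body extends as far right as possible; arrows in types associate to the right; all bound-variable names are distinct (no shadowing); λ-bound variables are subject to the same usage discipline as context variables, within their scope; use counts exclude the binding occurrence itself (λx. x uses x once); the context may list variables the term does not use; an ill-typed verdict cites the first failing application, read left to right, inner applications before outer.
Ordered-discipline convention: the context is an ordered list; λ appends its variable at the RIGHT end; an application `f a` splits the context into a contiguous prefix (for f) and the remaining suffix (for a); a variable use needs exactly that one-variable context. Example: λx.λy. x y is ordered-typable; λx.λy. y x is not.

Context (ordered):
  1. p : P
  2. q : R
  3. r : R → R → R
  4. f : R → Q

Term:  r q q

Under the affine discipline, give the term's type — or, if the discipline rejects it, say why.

not well-typed under affine — q ×2 used more than once (contraction)
use counts: p: 0, q: 2, r: 1, f: 0
order of uses: r, q, q
typing: ✓ — R
all disciplines: ordered ✗; linear ✗; affine ✗; relevant ✗; unrestricted ✓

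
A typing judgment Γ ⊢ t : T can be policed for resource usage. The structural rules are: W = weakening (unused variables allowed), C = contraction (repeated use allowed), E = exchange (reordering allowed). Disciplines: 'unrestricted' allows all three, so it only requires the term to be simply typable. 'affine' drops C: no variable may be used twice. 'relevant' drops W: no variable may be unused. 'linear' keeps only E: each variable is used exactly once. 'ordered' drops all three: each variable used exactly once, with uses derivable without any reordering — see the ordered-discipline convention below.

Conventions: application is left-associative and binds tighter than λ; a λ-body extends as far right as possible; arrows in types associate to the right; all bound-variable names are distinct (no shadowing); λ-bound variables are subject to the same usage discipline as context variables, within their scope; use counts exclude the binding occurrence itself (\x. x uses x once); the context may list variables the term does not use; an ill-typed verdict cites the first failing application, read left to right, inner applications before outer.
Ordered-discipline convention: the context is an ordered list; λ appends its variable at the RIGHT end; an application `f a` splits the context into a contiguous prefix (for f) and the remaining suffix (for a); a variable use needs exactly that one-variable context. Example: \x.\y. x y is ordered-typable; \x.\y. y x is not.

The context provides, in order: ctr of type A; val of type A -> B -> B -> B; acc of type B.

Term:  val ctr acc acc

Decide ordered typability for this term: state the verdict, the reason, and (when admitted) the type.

no — uses contraction: acc ×2
usage: ctr: 1×; val: 1×; acc: 2×
order of uses: val, ctr, acc, acc
typing: well-typed — term : B
summary: ordered ✗ | linear ✗ | affine ✗ | relevant ✓ | unrestricted ✓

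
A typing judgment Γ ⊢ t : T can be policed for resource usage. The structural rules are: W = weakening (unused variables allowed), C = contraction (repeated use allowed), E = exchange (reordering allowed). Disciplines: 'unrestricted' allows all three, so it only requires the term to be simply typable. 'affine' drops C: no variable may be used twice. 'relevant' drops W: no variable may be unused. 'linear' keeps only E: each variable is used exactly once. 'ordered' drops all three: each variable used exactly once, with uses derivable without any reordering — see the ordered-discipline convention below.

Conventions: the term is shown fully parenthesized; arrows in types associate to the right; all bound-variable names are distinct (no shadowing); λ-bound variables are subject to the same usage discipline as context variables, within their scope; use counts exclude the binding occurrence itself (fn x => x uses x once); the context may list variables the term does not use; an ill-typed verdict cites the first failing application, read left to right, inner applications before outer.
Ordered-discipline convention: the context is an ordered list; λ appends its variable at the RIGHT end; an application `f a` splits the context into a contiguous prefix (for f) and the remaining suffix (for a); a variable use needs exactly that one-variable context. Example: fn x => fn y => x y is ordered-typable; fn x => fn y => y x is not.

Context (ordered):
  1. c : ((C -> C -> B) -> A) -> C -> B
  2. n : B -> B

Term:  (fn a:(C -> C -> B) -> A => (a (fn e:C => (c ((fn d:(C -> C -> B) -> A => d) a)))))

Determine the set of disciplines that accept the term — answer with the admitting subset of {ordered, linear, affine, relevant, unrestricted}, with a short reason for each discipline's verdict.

admitted in: unrestricted
counts: c: 1×, n: 0×, a (bound): 2×, e (bound): 0×, d (bound): 1×
left-to-right use order: a, c, d, a
typing: well-typed at ((C -> C -> B) -> A) -> A
ordered: ✗ — repeated use of a ×2; unused: n, e — weakening required
linear: ✗ — repeated use of a ×2; unused: n, e — weakening required
affine: ✗ — repeated use of a ×2
relevant: ✗ — unused: n, e — weakening required
unrestricted: ✓ — well-typed at ((C -> C -> B) -> A) -> A; no restrictions here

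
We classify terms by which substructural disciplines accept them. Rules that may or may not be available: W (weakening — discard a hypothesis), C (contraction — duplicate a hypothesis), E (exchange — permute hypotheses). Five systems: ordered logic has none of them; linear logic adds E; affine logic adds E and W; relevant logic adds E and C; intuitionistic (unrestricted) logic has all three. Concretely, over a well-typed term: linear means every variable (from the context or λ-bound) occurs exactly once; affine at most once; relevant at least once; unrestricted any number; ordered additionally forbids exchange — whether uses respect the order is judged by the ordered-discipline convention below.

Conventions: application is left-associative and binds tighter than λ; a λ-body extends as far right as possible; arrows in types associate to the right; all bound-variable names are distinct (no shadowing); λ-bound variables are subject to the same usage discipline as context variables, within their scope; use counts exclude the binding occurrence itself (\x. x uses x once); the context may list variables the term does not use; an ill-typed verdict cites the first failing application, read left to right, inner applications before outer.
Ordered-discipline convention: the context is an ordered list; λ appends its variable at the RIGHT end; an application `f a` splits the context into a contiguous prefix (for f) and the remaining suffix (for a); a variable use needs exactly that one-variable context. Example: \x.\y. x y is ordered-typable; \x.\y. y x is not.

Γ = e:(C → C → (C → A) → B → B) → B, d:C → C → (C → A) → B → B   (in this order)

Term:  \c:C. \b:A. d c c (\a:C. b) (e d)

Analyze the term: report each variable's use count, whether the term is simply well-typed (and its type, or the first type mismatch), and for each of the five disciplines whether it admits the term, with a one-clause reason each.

use counts: e ×1; d ×2; c [bound] ×2; b [bound] ×1; a [bound] ×0
uses in reading order: d, c, c, b, e, d
typing: the term checks, with type C → A → B
ordered: ✗, needs contraction — d ×2, c ×2; a never used (weakening)
linear: ✗, needs contraction — d ×2, c ×2; a never used (weakening)
affine: ✗, needs contraction — d ×2, c ×2
relevant: ✗, a never used (weakening)
unrestricted: ✓, typability at C → A → B is all that's needed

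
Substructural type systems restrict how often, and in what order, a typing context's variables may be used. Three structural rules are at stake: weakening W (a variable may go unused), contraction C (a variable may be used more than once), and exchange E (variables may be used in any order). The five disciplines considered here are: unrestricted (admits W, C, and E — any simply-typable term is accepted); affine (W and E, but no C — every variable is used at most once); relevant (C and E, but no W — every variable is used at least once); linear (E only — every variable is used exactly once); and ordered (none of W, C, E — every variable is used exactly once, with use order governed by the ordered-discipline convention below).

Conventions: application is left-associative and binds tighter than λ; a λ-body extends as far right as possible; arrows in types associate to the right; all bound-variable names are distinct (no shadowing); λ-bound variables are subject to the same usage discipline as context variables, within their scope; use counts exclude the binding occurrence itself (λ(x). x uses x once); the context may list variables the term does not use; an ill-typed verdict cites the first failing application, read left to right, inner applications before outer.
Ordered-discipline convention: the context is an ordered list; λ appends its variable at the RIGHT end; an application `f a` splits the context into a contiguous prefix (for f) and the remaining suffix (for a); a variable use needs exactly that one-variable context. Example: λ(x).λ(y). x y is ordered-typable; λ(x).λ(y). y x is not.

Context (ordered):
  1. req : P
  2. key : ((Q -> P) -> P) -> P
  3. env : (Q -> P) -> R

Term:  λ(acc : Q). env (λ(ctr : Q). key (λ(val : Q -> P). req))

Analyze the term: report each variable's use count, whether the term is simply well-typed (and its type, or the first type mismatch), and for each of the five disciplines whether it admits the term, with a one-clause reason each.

counts: req=1; key=1; env=1; acc (bound)=0; ctr (bound)=0; val (bound)=0
order of uses: env, key, req
typing: ✓ — Q -> R
ordered ✗ (unused: acc, ctr, val — weakening required)
linear ✗ (unused: acc, ctr, val — weakening required)
affine ✓ (at most one use each (req, key, env, acc, ctr, val))
relevant ✗ (unused: acc, ctr, val — weakening required)
unrestricted ✓ (type-checks (Q -> R) and nothing is barred)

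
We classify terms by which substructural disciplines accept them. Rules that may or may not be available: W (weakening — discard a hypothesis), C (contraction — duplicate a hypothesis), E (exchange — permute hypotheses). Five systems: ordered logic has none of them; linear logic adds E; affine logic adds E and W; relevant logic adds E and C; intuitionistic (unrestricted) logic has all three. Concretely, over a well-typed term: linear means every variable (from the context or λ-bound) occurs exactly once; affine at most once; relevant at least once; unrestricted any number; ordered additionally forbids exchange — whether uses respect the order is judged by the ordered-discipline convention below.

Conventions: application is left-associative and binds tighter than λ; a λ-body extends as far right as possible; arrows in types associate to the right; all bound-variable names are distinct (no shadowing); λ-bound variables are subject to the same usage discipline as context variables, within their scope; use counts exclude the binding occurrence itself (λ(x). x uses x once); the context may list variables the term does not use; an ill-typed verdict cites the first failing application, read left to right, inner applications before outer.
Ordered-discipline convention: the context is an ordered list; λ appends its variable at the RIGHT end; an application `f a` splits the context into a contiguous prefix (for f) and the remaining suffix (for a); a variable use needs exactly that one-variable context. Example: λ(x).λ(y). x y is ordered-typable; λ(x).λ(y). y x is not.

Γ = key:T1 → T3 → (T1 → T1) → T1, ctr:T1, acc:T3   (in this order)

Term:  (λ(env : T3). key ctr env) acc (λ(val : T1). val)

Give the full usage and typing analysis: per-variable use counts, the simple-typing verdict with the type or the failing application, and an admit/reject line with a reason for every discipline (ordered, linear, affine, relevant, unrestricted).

variable uses: key=1; ctr=1; acc=1; env (bound)=1; val (bound)=1
uses in reading order: key, ctr, env, acc, val
typing: well-typed at T1
ordered: ✓, single-use (key, ctr, acc, env, val), ordered derivation ok
linear: ✓, key, ctr, acc, env, val: one use apiece
affine: ✓, at most one use each (key, ctr, acc, env, val)
relevant: ✓, key, ctr, acc, env, val: all used, weakening unneeded
unrestricted: ✓, typability at T1 is all that's needed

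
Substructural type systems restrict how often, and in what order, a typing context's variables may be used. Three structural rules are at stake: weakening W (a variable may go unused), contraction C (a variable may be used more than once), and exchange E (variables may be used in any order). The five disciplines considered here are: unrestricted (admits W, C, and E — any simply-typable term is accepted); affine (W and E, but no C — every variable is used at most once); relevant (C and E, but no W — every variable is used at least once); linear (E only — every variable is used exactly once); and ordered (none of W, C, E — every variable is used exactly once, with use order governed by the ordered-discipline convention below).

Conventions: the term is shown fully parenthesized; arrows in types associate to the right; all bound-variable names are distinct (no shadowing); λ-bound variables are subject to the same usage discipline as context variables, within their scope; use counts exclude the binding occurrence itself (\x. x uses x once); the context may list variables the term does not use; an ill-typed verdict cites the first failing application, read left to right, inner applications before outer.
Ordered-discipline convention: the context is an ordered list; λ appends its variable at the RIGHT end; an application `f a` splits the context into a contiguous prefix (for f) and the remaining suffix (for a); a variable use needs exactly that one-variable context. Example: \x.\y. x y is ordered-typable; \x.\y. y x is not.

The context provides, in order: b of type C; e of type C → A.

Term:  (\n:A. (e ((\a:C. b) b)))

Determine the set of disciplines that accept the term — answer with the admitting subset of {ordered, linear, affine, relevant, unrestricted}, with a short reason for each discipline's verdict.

accepted by: unrestricted
usage: b ×2, e ×1, n [bound] ×0, a [bound] ×0
uses in reading order: e, b, b
typing: well-typed at A → A
ordered: ✗, repeated use of b ×2; unused: n, a — weakening required
linear: ✗, repeated use of b ×2; unused: n, a — weakening required
affine: ✗, repeated use of b ×2
relevant: ✗, unused: n, a — weakening required
unrestricted: ✓, type-checks (A → A) and nothing is barred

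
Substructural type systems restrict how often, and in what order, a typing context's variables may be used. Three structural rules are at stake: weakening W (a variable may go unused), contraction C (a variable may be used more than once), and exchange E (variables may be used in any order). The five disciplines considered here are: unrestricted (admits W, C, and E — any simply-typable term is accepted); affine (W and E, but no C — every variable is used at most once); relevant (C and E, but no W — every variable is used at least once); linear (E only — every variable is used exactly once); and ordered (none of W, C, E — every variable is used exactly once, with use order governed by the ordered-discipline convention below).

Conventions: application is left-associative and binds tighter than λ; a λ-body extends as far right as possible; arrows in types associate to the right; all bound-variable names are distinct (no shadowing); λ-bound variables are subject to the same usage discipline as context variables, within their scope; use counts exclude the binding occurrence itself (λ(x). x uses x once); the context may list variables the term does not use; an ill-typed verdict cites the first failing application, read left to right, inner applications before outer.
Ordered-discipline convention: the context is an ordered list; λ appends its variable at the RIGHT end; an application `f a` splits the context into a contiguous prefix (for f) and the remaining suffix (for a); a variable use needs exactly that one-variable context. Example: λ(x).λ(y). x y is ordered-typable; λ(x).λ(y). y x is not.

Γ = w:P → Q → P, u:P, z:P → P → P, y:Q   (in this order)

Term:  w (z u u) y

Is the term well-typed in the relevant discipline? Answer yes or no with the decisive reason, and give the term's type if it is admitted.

yes — w, u, z, y: all used, weakening unneeded; term : P
counts: w=1; u=2; z=1; y=1
left-to-right use order: w, z, u, u, y
typing: well-typed at P
all disciplines: ordered ✗ | linear ✗ | affine ✗ | relevant ✓ | unrestricted ✓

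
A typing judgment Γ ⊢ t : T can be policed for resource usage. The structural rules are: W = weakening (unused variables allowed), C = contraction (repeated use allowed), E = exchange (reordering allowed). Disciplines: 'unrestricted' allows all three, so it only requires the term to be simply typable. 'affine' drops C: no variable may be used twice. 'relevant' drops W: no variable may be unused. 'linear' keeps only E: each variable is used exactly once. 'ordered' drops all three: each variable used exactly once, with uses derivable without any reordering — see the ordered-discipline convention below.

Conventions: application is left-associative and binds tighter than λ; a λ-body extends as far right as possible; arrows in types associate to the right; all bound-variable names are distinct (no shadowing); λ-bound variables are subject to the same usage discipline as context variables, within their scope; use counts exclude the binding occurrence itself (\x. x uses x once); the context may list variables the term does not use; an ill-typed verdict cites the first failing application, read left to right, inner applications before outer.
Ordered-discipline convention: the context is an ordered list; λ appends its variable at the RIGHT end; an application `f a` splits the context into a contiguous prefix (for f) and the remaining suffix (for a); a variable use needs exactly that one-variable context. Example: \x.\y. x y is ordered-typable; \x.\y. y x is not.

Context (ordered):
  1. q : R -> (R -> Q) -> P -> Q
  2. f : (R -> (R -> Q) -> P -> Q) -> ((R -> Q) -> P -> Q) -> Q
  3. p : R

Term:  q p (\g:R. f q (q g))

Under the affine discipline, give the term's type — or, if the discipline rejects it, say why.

not well-typed under affine — needs contraction — q ×3
use counts: q: 3; f: 1; p: 1; g (bound): 1
left-to-right use order: q, p, f, q, q, g
typing: well-typed — term : P -> Q
across the five disciplines: ordered ✗ · linear ✗ · affine ✗ · relevant ✓ · unrestricted ✓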